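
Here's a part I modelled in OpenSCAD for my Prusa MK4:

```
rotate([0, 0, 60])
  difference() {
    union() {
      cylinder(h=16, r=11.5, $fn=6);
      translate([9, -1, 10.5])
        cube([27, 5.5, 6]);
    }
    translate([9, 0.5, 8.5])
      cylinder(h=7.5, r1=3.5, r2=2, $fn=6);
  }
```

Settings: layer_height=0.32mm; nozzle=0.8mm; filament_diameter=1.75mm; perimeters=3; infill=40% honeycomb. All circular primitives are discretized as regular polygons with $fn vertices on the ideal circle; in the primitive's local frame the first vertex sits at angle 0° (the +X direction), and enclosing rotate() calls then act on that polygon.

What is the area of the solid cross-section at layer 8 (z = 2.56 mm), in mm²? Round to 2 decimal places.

343.60 mm²

At z = 2.56 mm: the r=11.5 cylinder gives a regular 6-gon of circumradius 11.5 (constant along its height) (area = (6/2)·11.500²·sin(360°/6) = 343.60 mm²); the cube at (9, -1) is absent (z outside [10.5, 16.5]); Merging all regions: only the r=11.5 cylinder is present, so the union is just that shape — area = 343.60 mm²; the cone at (9, 0.5) is not intersected at this z (z outside [8.5, 16]); Subtracting the remaining from the first: none of the subtracted shapes is present at this height, so that combined region is unchanged — area = 343.60 mm²; (rotated 60° about Z; rotation is an isometry so areas/perimeters/island counts are preserved). Overall, the cross-section is a single solid region. Net area = 343.60 mm².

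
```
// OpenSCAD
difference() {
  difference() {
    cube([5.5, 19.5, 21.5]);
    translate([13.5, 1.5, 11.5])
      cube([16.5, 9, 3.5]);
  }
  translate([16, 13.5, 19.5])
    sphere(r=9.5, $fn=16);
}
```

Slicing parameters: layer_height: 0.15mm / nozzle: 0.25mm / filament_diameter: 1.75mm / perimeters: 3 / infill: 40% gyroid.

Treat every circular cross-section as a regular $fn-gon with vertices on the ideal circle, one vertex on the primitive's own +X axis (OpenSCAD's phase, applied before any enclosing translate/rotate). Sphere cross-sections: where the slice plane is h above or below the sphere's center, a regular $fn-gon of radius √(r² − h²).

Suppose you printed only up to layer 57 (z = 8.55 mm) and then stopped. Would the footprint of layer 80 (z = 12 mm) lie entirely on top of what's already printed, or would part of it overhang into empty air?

entirely on top

Compare the two slices. At z = 8.55: the 5.5×19.5 cube contributes its full rectangle (area 107.25 mm²); the cube at (13.5, 1.5) is absent (z outside [11.5, 15]); After the difference (first − rest): none of the subtracted shapes is present at this height, so the 5.5×19.5 cube is unchanged — area = 107.25 mm²; the sphere at (16, 13.5) does not reach this height (|z−center|=10.950 > r=9.5); Subtracting the remaining from the first: none of the subtracted shapes is present at this height, so the result so far is unchanged — area = 107.25 mm². At z = 12: the 5.5×19.5 cube contributes its full rectangle (area 107.25 mm²); the cube at (13.5, 1.5) is present — its section is the full 16.5×9 rectangle (area 148.50 mm²); Taking the first minus the rest: starting from the 5.5×19.5 cube (107.25 mm²), the 16.5×9 cube at (13.5, 1.5) misses the remaining region (no effect) — area = 107.25 mm²; the r=9.5 sphere at (16, 13.5) contributes a regular 16-gon of circumradius √(9.5²−7.5²) = 5.831 (area = (16/2)·5.831²·sin(360°/16) = 104.09 mm²); After the difference (first − rest): starting from the result so far (107.25 mm²), the r=9.5 sphere at (16, 13.5) misses the remaining region (no effect) — area = 107.25 mm². Checking containment: the cross-section at z = 12 is a subset of the cross-section at z = 8.55.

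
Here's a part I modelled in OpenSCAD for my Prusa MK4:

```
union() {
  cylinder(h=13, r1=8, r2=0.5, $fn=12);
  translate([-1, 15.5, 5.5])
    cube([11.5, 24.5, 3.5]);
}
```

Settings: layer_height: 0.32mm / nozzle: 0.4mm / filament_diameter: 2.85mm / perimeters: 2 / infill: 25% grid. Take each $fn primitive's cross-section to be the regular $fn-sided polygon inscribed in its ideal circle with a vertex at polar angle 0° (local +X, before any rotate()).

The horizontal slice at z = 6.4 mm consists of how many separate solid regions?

2

At z = 6.4 mm: the cone contributes a regular 12-gon of circumradius 4.308 (interpolated between r1=8 and r2=0.5 at t=0.492); the cube at (-1, 15.5) (footprint 11.5×24.5) is included at this height; Merging all regions: the 2 present regions are separate (no shared area or edge), so areas and boundary lengths simply add and each stays a separate island — 2 connected regions. The result has 2 disconnected regions.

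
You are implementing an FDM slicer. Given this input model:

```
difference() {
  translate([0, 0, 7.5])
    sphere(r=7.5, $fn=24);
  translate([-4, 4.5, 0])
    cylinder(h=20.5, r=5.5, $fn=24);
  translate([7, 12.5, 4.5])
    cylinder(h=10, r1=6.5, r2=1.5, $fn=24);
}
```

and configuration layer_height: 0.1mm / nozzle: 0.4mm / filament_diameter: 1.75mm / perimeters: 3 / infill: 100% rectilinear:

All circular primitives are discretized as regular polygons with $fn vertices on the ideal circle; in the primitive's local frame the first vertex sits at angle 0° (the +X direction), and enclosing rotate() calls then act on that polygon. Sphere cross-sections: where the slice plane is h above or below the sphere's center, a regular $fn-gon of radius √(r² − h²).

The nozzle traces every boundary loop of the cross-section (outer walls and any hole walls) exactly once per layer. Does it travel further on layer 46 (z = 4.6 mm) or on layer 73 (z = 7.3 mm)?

layer 73 (z = 7.3 mm)

Layer 46 (z = 4.6): the r=7.5 sphere contributes a regular 24-gon of circumradius √(7.5²−2.9²) = 6.917 (perimeter = 2·24·6.917·sin(180°/24) = 43.33 mm); the r=5.5 cylinder at (-4, 4.5) gives a regular 24-gon of circumradius 5.5 (constant along its height) (perimeter = 2·24·5.500·sin(180°/24) = 34.46 mm); the cone at (7, 12.5): at t=0.010 of its height the radius interpolates to r₁+(r₂−r₁)t = 6.450, giving a regular 24-gon of that circumradius (perimeter = 2·24·6.450·sin(180°/24) = 40.41 mm); After the difference (first − rest): starting from the r=7.5 sphere, the r=5.5 cylinder at (-4, 4.5) partially overlaps it — only the 47.71 mm² overlap (of its 93.95 mm²) is removed, clipping the outline; the cone at (7, 12.5) misses the remaining region (no effect) — boundary = 45.43 mm. So its perimeter = 45.43 mm. Layer 73 (z = 7.3): the sphere: section is a regular 24-gon, circumradius = √(r²−h²) = √(7.5²−0.2²) = 7.497 (perimeter = 2·24·7.497·sin(180°/24) = 46.97 mm); the cylinder at (-4, 4.5): section is a regular 24-gon, circumradius r=5.5 (perimeter = 2·24·5.500·sin(180°/24) = 34.46 mm); the cone at (7, 12.5) (r1=6.5→r2=1.5) has section circumradius 5.100 here — a regular 24-gon (perimeter = 2·24·5.100·sin(180°/24) = 31.95 mm); Subtracting the remaining from the first: starting from the r=7.5 sphere, the r=5.5 cylinder at (-4, 4.5) partially overlaps it — only the 54.64 mm² overlap (of its 93.95 mm²) is removed, clipping the outline; the cone at (7, 12.5) misses the remaining region (no effect) — boundary = 50.33 mm. So its perimeter = 50.33 mm. Layer 73 is larger (50.33 vs 45.43 mm).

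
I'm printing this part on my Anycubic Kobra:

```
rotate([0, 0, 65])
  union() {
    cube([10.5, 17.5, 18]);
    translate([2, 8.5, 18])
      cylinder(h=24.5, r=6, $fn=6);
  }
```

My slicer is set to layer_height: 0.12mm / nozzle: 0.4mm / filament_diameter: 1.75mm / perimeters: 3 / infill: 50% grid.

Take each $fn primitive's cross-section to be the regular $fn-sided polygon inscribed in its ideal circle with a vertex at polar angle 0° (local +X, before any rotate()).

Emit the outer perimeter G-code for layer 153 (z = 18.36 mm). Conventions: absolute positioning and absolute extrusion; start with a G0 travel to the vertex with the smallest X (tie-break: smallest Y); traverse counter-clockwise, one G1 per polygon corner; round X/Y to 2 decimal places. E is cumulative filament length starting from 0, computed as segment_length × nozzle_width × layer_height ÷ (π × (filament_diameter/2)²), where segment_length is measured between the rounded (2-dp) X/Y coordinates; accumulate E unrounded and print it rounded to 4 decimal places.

At z = 18.36 mm: the cube is not intersected at this z (z outside [0, 18]); the r=6 cylinder at (2, 8.5) gives a regular 6-gon of circumradius 6 (constant along its height); Combining (union): only the r=6 cylinder at (2, 8.5) is present, so the union is just that shape — 1 connected region; (rotated 65° about Z; rotation is an isometry so areas/perimeters/island counts are preserved). The outline is a single polygon with 6 vertices. Extrusion per mm of travel: 0.4 × 0.12 / (π × 0.875²) = 0.019956. Accumulating E over each segment gives final E = 0.7184.

G0 X-12.84 Y4.88 Z18.36
G1 X-9.39 Y-0.03 E0.1198
G1 X-3.42 Y0.49 E0.2393
G1 X-0.88 Y5.93 E0.3592
G1 X-4.32 Y10.84 E0.4788
G1 X-10.30 Y10.32 E0.5986
G1 X-12.84 Y4.88 E0.7184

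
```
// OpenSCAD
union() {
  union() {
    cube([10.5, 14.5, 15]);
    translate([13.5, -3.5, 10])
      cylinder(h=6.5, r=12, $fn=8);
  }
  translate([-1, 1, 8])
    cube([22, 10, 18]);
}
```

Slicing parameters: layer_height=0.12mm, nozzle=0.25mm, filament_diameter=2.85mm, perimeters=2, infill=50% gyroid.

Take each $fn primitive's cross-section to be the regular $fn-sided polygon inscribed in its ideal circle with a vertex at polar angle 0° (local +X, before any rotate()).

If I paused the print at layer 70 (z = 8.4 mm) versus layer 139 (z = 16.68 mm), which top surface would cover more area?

layer 70 (z = 8.4 mm)

Layer 70 (z = 8.4): the 10.5×14.5 cube contributes its full rectangle (area 152.25 mm²); the cylinder at (13.5, -3.5) is absent (z outside [10, 16.5]); Taking the union: only the 10.5×14.5 cube is present, so the union is just that shape — area = 152.25 mm²; the cube at (-1, 1) is present — its section is the full 22×10 rectangle (area 220.00 mm²); Taking the union: the regions partially overlap — summed areas 372.25 mm² minus the doubly-counted overlap 105.00 mm² gives 267.25 mm² — area = 267.25 mm². So its area = 267.25 mm². Layer 139 (z = 16.68): the cube does not reach this height (z outside [0, 15]); the cylinder at (13.5, -3.5) is not intersected at this z (z outside [10, 16.5]); Merging all regions: nothing is present at this height; the cube at (-1, 1) is present — its section is the full 22×10 rectangle (area 220.00 mm²); Merging all regions: only the 22×10 cube at (-1, 1) is present, so the union is just that shape — area = 220.00 mm². So its area = 220.00 mm². Layer 70 is larger (267.25 vs 220.00 mm²).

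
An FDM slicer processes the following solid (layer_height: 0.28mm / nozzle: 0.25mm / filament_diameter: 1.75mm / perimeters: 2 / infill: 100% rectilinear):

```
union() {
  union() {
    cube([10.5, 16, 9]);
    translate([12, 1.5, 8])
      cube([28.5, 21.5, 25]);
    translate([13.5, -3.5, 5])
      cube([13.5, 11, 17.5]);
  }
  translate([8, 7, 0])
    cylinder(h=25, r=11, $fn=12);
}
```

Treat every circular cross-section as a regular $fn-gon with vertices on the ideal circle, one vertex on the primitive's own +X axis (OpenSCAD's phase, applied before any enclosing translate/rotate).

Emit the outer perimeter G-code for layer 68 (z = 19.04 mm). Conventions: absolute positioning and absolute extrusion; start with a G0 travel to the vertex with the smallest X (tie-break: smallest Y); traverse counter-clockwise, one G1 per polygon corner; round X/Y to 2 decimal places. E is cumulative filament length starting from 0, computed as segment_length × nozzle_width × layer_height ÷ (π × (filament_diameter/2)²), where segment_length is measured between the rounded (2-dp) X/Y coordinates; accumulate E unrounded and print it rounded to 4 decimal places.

At z = 19.04 mm: the cube is absent (z outside [0, 9]); the cube at (12, 1.5) is present — its section is the full 28.5×21.5 rectangle; the cube at (13.5, -3.5) (footprint 13.5×11) is included at this height; Merging all regions: the regions partially overlap (shared area 81.00 mm²), so overlapping operands fuse into one piece — 1 connected region; the r=11 cylinder at (8, 7) contributes a regular 12-gon of circumradius 11; Combining (union): the regions partially overlap (shared area 91.45 mm²), so overlapping operands fuse into one piece — 1 connected region. The outline is a single polygon with 15 vertices. Extrusion per mm of travel: 0.25 × 0.28 / (π × 0.875²) = 0.029103. Accumulating E over each segment gives final E = 3.8719.

G0 X-3.00 Y7.00 Z19.04
G1 X-1.53 Y1.50 E0.1657
G1 X2.50 Y-2.53 E0.3315
G1 X8.00 Y-4.00 E0.4972
G1 X13.50 Y-2.53 E0.6629
G1 X13.50 Y-3.50 E0.6911
G1 X27.00 Y-3.50 E1.0840
G1 X27.00 Y1.50 E1.2295
G1 X40.50 Y1.50 E1.6224
G1 X40.50 Y23.00 E2.2481
G1 X12.00 Y23.00 E3.0776
G1 X12.00 Y16.93 E3.2542
G1 X8.00 Y18.00 E3.3747
G1 X2.50 Y16.53 E3.5404
G1 X-1.53 Y12.50 E3.7063
G1 X-3.00 Y7.00 E3.8719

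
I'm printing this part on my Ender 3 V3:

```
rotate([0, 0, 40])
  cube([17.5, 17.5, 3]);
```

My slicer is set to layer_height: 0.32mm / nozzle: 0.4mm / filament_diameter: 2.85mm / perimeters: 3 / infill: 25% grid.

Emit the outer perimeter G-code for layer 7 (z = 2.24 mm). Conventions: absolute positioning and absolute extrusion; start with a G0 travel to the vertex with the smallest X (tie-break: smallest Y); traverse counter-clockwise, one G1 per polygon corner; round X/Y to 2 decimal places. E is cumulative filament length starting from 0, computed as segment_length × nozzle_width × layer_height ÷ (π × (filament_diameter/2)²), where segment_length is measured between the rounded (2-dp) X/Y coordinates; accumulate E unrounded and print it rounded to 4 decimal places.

G0 X-11.25 Y13.41 Z2.24
G1 X0.00 Y0.00 E0.3512
G1 X13.41 Y11.25 E0.7024
G1 X2.16 Y24.65 E1.0535
G1 X-11.25 Y13.41 E1.4046

At z = 2.24 mm: the cube (footprint 17.5×17.5) is included at this height; (rotated 40° about Z; rotation is an isometry so areas/perimeters/island counts are preserved). The outline is a single polygon with 4 vertices. Extrusion per mm of travel: 0.4 × 0.32 / (π × 1.425²) = 0.020065. Accumulating E over each segment gives final E = 1.4046.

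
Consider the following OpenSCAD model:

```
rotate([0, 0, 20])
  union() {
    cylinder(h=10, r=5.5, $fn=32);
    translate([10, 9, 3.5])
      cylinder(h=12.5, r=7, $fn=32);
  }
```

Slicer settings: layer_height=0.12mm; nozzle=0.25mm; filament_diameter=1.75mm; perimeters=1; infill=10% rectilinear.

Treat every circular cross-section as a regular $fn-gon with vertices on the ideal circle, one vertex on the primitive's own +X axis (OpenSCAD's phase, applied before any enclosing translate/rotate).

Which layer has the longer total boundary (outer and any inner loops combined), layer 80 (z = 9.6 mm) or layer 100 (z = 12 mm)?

Layer 80 (z = 9.6): the cylinder: section is a regular 32-gon, circumradius r=5.5 (perimeter = 2·32·5.500·sin(180°/32) = 34.50 mm); the r=7 cylinder at (10, 9) gives a regular 32-gon of circumradius 7 (constant along its height) (perimeter = 2·32·7.000·sin(180°/32) = 43.91 mm); Combining (union): the 2 present regions are separate (no shared area or edge), so areas and boundary lengths simply add and each stays a separate island — boundary = 78.41 mm; (rotated 20° about Z; rotation is an isometry so areas/perimeters/island counts are preserved). So its perimeter = 78.41 mm. Layer 100 (z = 12): the cylinder is not intersected at this z (z outside [0, 10]); the cylinder at (10, 9): section is a regular 32-gon, circumradius r=7 (perimeter = 2·32·7.000·sin(180°/32) = 43.91 mm); Combining (union): only the r=7 cylinder at (10, 9) is present, so the union is just that shape — boundary = 43.91 mm; (whole slice rotated 20° about Z — lengths, areas and connectivity unchanged). So its perimeter = 43.91 mm. Layer 80 is larger (78.41 vs 43.91 mm).

layer 80 (z = 9.6 mm)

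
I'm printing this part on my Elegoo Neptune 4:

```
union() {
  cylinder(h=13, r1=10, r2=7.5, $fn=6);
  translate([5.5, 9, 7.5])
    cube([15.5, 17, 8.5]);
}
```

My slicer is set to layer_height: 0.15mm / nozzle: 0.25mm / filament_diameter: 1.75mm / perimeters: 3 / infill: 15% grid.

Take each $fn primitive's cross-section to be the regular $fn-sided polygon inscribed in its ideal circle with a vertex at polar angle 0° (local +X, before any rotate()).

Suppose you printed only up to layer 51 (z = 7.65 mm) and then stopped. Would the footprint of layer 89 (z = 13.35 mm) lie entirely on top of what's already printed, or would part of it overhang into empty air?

entirely on top

Compare the two slices. At z = 7.65: the cone: at t=0.588 of its height the radius interpolates to r₁+(r₂−r₁)t = 8.529, giving a regular 6-gon of that circumradius (area = (6/2)·8.529²·sin(360°/6) = 188.99 mm²); the 15.5×17 cube at (5.5, 9) contributes its full rectangle (area 263.50 mm²); Merging all regions: the 2 present regions are separate (no shared area or edge), so areas and boundary lengths simply add and each stays a separate island — area = 452.49 mm². At z = 13.35: the cone is not intersected at this z (z outside [0, 13]); the 15.5×17 cube at (5.5, 9) contributes its full rectangle (area 263.50 mm²); Combining (union): only the 15.5×17 cube at (5.5, 9) is present, so the union is just that shape — area = 263.50 mm². Checking containment: the cross-section at z = 13.35 is a subset of the cross-section at z = 7.65.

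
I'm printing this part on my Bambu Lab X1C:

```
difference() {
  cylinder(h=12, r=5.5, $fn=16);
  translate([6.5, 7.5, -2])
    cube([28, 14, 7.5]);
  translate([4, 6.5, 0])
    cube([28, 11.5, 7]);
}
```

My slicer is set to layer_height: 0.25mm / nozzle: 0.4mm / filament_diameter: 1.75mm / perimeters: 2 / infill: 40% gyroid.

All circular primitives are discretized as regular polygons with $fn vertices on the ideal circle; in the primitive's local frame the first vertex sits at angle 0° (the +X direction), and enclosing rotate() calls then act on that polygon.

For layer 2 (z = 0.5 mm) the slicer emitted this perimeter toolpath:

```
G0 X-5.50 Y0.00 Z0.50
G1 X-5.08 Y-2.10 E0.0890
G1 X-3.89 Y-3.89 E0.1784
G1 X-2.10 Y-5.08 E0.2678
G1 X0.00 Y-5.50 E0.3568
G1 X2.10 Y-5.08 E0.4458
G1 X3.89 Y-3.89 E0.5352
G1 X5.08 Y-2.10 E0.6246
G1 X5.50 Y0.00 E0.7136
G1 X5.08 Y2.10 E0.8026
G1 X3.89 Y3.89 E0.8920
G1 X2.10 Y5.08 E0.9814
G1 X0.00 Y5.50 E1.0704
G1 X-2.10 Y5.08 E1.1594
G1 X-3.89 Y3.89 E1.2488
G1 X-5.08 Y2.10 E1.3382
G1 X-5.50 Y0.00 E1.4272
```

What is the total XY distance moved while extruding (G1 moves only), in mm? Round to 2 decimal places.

34.33 mm

Sum the Euclidean lengths of each G1 segment: total = 34.33 mm.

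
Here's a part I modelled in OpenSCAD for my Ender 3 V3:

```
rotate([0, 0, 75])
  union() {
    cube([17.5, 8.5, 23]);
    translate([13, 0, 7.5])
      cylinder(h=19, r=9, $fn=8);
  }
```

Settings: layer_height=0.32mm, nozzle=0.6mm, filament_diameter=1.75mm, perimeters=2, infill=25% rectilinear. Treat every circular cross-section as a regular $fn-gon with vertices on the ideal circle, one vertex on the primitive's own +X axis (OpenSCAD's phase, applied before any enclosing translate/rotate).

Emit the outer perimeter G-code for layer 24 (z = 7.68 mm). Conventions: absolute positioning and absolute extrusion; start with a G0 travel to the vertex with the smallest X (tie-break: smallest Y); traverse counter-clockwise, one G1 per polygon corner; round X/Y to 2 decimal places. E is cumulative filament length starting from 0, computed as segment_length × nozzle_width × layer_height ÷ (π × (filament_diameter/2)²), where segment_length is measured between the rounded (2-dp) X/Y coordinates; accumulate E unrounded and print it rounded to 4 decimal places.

G0 X-8.21 Y2.20 Z7.68
G1 X0.00 Y0.00 E0.6785
G1 X1.04 Y3.86 E0.9976
G1 X7.86 Y4.76 E1.5467
G1 X12.06 Y10.23 E2.0972
G1 X11.16 Y17.06 E2.6471
G1 X5.69 Y21.25 E3.1971
G1 X-1.14 Y20.35 E3.7471
G1 X-2.36 Y18.75 E3.9077
G1 X-3.68 Y19.10 E4.0167
G1 X-4.53 Y15.92 E4.2794
G1 X-5.33 Y14.89 E4.3835
G1 X-5.16 Y13.59 E4.4882
G1 X-8.21 Y2.20 E5.4294

At z = 7.68 mm: the cube is present — its section is the full 17.5×8.5 rectangle; the cylinder at (13, 0): section is a regular 8-gon, circumradius r=9; Combining (union): the regions partially overlap (shared area 92.98 mm²), so overlapping operands fuse into one piece — 1 connected region; (whole slice rotated 75° about Z — lengths, areas and connectivity unchanged). The outline is a single polygon with 13 vertices. Extrusion per mm of travel: 0.6 × 0.32 / (π × 0.875²) = 0.079824. Accumulating E over each segment gives final E = 5.4294.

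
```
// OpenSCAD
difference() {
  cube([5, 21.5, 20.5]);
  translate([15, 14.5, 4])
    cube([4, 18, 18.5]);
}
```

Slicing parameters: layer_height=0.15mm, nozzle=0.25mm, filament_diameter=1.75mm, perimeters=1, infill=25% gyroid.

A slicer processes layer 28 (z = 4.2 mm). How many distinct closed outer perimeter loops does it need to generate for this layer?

At z = 4.2 mm: the cube (footprint 5×21.5) is included at this height; the 4×18 cube at (15, 14.5) contributes its full rectangle; Taking the first minus the rest: starting from the 5×21.5 cube, the 4×18 cube at (15, 14.5) misses the remaining region (no effect) — 1 connected region. The result has 1 disconnected region.

1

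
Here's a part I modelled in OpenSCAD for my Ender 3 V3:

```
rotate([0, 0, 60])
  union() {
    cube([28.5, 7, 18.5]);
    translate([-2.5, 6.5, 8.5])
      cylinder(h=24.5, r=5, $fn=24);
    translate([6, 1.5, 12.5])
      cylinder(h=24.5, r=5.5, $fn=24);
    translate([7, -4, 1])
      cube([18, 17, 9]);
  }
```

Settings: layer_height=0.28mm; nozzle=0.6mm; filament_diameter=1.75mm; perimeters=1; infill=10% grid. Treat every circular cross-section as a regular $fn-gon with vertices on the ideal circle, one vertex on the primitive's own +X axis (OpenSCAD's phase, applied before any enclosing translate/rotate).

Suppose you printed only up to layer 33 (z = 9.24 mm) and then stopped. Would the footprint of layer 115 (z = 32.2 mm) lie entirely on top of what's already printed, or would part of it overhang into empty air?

part overhangs

Compare the two slices. At z = 9.24: the cube is present — its section is the full 28.5×7 rectangle (area 199.50 mm²); the cylinder at (-2.5, 6.5): section is a regular 24-gon, circumradius r=5 (area = (24/2)·5.000²·sin(360°/24) = 77.65 mm²); the cylinder at (6, 1.5) is not intersected at this z (z outside [12.5, 37]); the 18×17 cube at (7, -4) contributes its full rectangle (area 306.00 mm²); Merging all regions: the regions partially overlap — summed areas 583.15 mm² minus the doubly-counted overlap 134.76 mm² gives 448.38 mm² — area = 448.38 mm²; (whole slice rotated 60° about Z — lengths, areas and connectivity unchanged). At z = 32.2: the cube is absent (z outside [0, 18.5]); the r=5 cylinder at (-2.5, 6.5) gives a regular 24-gon of circumradius 5 (constant along its height) (area = (24/2)·5.000²·sin(360°/24) = 77.65 mm²); the cylinder at (6, 1.5): section is a regular 24-gon, circumradius r=5.5 (area = (24/2)·5.500²·sin(360°/24) = 93.95 mm²); the cube at (7, -4) does not reach this height (z outside [1, 10]); Merging all regions: the regions partially overlap — summed areas 171.60 mm² minus the doubly-counted overlap 1.34 mm² gives 170.26 mm² — area = 170.26 mm²; (whole slice rotated 60° about Z — lengths, areas and connectivity unchanged). Checking containment: at z = 32.2 the cross-section extends beyond the z = 9.24 cross-section by about 19.32 mm².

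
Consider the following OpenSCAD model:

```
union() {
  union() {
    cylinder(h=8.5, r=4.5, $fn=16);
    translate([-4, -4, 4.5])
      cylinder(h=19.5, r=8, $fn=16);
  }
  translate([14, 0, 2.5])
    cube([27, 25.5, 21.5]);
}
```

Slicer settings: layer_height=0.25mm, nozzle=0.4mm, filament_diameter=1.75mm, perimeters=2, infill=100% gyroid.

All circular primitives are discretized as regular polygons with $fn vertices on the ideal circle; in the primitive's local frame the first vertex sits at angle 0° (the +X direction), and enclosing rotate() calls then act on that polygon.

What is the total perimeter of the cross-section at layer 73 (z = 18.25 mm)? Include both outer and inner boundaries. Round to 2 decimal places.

At z = 18.25 mm: the cylinder is not intersected at this z (z outside [0, 8.5]); the r=8 cylinder at (-4, -4) gives a regular 16-gon of circumradius 8 (constant along its height) (perimeter = 2·16·8.000·sin(180°/16) = 49.94 mm); Combining (union): only the r=8 cylinder at (-4, -4) is present, so the union is just that shape — boundary = 49.94 mm; the cube at (14, 0) is present — its section is the full 27×25.5 rectangle (perimeter 105.00 mm); Combining (union): the 2 present regions are separate (no shared area or edge), so areas and boundary lengths simply add and each stays a separate island — boundary = 154.94 mm. Overall, the cross-section has 2 separate islands. Total boundary length (outer) = 154.94 mm.

154.94 mm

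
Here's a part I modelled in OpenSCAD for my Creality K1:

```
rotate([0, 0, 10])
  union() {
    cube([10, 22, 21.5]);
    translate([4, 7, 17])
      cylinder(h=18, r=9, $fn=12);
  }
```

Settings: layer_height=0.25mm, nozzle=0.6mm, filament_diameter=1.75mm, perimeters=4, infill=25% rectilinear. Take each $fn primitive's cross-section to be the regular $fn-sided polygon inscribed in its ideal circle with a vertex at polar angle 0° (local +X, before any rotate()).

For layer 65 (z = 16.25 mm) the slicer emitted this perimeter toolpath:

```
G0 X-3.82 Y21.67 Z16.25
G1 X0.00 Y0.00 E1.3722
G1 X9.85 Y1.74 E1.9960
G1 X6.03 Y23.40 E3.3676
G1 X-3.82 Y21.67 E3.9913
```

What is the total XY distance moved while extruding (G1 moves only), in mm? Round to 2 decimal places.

Sum the Euclidean lengths of each G1 segment: total = 64.00 mm.

64.00 mm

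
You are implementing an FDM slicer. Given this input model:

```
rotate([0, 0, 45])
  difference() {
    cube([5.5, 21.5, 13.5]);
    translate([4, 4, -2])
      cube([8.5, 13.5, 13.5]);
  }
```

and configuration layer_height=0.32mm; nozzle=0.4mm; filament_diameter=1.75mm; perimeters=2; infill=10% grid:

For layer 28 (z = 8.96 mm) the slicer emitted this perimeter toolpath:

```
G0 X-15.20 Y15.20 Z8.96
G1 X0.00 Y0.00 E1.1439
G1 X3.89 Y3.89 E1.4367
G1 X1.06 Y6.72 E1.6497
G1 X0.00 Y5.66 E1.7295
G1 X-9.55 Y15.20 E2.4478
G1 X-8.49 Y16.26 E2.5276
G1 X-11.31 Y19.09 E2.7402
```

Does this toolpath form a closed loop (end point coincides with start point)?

no

Start point (G0): (-15.20, 15.20). End point (last G1): the path does not return to the start — open.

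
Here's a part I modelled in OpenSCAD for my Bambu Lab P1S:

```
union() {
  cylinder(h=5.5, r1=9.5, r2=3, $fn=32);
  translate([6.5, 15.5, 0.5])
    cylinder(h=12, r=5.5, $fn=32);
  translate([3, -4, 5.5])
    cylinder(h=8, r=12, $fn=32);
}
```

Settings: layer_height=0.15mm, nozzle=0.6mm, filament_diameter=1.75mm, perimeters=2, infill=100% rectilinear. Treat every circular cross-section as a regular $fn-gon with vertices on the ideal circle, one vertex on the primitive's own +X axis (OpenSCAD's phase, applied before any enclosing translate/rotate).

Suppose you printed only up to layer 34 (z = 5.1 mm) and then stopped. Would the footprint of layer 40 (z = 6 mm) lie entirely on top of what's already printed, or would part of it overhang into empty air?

part overhangs

Compare the two slices. At z = 5.1: the cone: at t=0.927 of its height the radius interpolates to r₁+(r₂−r₁)t = 3.473, giving a regular 32-gon of that circumradius (area = (32/2)·3.473²·sin(360°/32) = 37.64 mm²); the r=5.5 cylinder at (6.5, 15.5) contributes a regular 32-gon of circumradius 5.5 (area = (32/2)·5.500²·sin(360°/32) = 94.42 mm²); the cylinder at (3, -4) does not reach this height (z outside [5.5, 13.5]); Taking the union: the 2 present regions are separate (no shared area or edge), so areas and boundary lengths simply add and each stays a separate island — area = 132.07 mm². At z = 6: the cone is not intersected at this z (z outside [0, 5.5]); the cylinder at (6.5, 15.5): section is a regular 32-gon, circumradius r=5.5 (area = (32/2)·5.500²·sin(360°/32) = 94.42 mm²); the cylinder at (3, -4): section is a regular 32-gon, circumradius r=12 (area = (32/2)·12.000²·sin(360°/32) = 449.49 mm²); Combining (union): the 2 present regions are separate (no shared area or edge), so areas and boundary lengths simply add and each stays a separate island — area = 543.91 mm². Checking containment: at z = 6 the cross-section extends beyond the z = 5.1 cross-section by about 411.84 mm².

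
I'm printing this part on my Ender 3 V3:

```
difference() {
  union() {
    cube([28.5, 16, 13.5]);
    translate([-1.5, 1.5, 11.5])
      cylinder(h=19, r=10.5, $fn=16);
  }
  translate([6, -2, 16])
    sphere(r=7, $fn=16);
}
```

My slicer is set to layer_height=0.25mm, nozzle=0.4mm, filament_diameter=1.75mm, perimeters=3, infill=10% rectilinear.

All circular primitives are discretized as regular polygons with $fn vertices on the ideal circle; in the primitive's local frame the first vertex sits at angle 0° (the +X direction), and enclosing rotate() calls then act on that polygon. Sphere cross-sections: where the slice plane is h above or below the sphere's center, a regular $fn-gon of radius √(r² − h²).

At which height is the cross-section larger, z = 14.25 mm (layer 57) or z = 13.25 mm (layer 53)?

layer 53 (z = 13.25 mm)

Layer 57 (z = 14.25): the cube is not intersected at this z (z outside [0, 13.5]); the cylinder at (-1.5, 1.5): section is a regular 16-gon, circumradius r=10.5 (area = (16/2)·10.500²·sin(360°/16) = 337.53 mm²); Merging all regions: only the r=10.5 cylinder at (-1.5, 1.5) is present, so the union is just that shape — area = 337.53 mm²; the r=7 sphere at (6, -2) slices to a regular 16-gon of circumradius 6.778 (√(r²−h²) with h=1.75 from center) (area = (16/2)·6.778²·sin(360°/16) = 140.64 mm²); After the difference (first − rest): starting from the result so far (337.53 mm²), the r=7 sphere at (6, -2) partially overlaps it — only the 87.81 mm² overlap (of its 140.64 mm²) is removed, clipping the outline — area = 249.72 mm². So its area = 249.72 mm². Layer 53 (z = 13.25): the cube is present — its section is the full 28.5×16 rectangle (area 456.00 mm²); the r=10.5 cylinder at (-1.5, 1.5) contributes a regular 16-gon of circumradius 10.5 (area = (16/2)·10.500²·sin(360°/16) = 337.53 mm²); Taking the union: the regions partially overlap — summed areas 793.53 mm² minus the doubly-counted overlap 82.13 mm² gives 711.40 mm² — area = 711.40 mm²; the r=7 sphere at (6, -2) contributes a regular 16-gon of circumradius √(7²−2.75²) = 6.437 (area = (16/2)·6.437²·sin(360°/16) = 126.86 mm²); After the difference (first − rest): starting from the result so far (711.40 mm²), the r=7 sphere at (6, -2) partially overlaps it — only the 88.71 mm² overlap (of its 126.86 mm²) is removed, clipping the outline — area = 622.68 mm². So its area = 622.68 mm². Layer 53 is larger (622.68 vs 249.72 mm²).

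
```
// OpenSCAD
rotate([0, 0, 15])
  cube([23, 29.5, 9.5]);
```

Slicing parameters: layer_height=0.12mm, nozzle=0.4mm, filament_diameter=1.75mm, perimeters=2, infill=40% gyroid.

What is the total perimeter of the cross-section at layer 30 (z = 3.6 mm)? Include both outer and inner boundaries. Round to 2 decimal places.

At z = 3.6 mm: the cube (footprint 23×29.5) is included at this height (perimeter 105.00 mm); (rotated 15° about Z; rotation is an isometry so areas/perimeters/island counts are preserved). Overall, the cross-section is a single solid region. Total boundary length (outer) = 105.00 mm.

105.00 mm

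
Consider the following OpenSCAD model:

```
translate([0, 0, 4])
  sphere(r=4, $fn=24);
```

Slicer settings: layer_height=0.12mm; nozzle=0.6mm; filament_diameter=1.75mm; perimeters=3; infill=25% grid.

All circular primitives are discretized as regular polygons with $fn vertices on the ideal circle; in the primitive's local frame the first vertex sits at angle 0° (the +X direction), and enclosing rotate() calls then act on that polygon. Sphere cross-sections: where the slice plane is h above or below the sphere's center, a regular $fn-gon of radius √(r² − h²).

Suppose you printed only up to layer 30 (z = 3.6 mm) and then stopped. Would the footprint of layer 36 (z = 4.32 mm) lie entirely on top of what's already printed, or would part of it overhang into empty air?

entirely on top

Compare the two slices. At z = 3.6: the sphere: section is a regular 24-gon, circumradius = √(r²−h²) = √(4²−0.4²) = 3.980 (area = (24/2)·3.980²·sin(360°/24) = 49.20 mm²). At z = 4.32: the r=4 sphere slices to a regular 24-gon of circumradius 3.987 (√(r²−h²) with h=0.32 from center) (area = (24/2)·3.987²·sin(360°/24) = 49.38 mm²). Checking containment: the cross-section at z = 4.32 is a subset of the cross-section at z = 3.6.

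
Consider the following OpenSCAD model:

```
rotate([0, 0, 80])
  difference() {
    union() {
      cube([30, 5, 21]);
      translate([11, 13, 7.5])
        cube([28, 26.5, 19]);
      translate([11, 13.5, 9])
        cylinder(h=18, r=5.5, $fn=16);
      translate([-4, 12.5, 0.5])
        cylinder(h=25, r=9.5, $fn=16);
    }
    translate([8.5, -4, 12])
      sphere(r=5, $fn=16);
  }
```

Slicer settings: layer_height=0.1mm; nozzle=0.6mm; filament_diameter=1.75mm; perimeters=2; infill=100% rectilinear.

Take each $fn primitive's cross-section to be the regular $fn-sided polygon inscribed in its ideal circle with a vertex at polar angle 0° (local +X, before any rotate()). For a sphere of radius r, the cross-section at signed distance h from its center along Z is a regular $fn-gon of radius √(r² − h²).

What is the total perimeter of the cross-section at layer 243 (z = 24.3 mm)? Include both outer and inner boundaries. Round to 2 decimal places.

182.15 mm

At z = 24.3 mm: the cube is absent (z outside [0, 21]); the cube at (11, 13) is present — its section is the full 28×26.5 rectangle (perimeter 109.00 mm); the cylinder at (11, 13.5): section is a regular 16-gon, circumradius r=5.5 (perimeter = 2·16·5.500·sin(180°/16) = 34.34 mm); the r=9.5 cylinder at (-4, 12.5) gives a regular 16-gon of circumradius 9.5 (constant along its height) (perimeter = 2·16·9.500·sin(180°/16) = 59.31 mm); Combining (union): the regions partially overlap (shared area 25.88 mm²), so the edge portions inside another operand are dropped and the merged outline is re-measured after clipping — boundary = 182.15 mm; the sphere at (8.5, -4) does not reach this height (|z−center|=12.300 > r=5); After the difference (first − rest): none of the subtracted shapes is present at this height, so that combined region is unchanged — boundary = 182.15 mm; (rotated 80° about Z; rotation is an isometry so areas/perimeters/island counts are preserved). Overall, the cross-section has 2 separate islands. Total boundary length (outer) = 182.15 mm.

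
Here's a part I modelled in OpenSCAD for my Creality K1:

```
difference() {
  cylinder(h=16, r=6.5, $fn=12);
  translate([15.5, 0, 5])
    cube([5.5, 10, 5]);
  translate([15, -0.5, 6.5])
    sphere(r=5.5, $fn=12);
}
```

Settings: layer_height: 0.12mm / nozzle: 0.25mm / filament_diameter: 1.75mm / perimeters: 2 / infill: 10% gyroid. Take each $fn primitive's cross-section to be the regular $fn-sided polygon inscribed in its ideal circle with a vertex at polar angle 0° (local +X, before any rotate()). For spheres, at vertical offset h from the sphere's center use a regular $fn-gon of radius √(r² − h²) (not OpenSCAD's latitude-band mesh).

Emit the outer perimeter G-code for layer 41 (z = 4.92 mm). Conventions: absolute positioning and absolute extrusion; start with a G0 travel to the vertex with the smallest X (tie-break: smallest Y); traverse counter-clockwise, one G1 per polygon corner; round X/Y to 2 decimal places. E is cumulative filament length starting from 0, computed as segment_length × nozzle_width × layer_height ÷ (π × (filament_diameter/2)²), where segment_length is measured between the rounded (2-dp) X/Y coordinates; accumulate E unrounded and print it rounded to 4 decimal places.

G0 X-6.50 Y0.00 Z4.92
G1 X-5.63 Y-3.25 E0.0420
G1 X-3.25 Y-5.63 E0.0839
G1 X0.00 Y-6.50 E0.1259
G1 X3.25 Y-5.63 E0.1679
G1 X5.63 Y-3.25 E0.2099
G1 X6.50 Y0.00 E0.2518
G1 X5.63 Y3.25 E0.2938
G1 X3.25 Y5.63 E0.3358
G1 X0.00 Y6.50 E0.3777
G1 X-3.25 Y5.63 E0.4197
G1 X-5.63 Y3.25 E0.4617
G1 X-6.50 Y0.00 E0.5036

At z = 4.92 mm: the r=6.5 cylinder contributes a regular 12-gon of circumradius 6.5; the cube at (15.5, 0) is not intersected at this z (z outside [5, 10]); the r=5.5 sphere at (15, -0.5) slices to a regular 12-gon of circumradius 5.268 (√(r²−h²) with h=1.58 from center); Taking the first minus the rest: starting from the r=6.5 cylinder, the r=5.5 sphere at (15, -0.5) misses the remaining region (no effect) — 1 connected region. The outline is a single polygon with 12 vertices. Extrusion per mm of travel: 0.25 × 0.12 / (π × 0.875²) = 0.012473. Accumulating E over each segment gives final E = 0.5036.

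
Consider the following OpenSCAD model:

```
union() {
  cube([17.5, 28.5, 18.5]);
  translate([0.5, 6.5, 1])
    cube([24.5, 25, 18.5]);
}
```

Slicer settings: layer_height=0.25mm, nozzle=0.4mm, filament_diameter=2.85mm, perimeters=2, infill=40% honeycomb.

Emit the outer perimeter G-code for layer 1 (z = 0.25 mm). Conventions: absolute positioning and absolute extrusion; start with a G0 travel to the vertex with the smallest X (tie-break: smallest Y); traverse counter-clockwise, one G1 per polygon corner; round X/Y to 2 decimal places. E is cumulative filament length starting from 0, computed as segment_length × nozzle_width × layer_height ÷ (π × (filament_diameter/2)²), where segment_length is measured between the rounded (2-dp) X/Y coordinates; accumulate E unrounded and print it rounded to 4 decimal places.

At z = 0.25 mm: the cube is present — its section is the full 17.5×28.5 rectangle; the cube at (0.5, 6.5) is absent (z outside [1, 19.5]); Merging all regions: only the 17.5×28.5 cube is present, so the union is just that shape — 1 connected region. The outline is a single polygon with 4 vertices. Extrusion per mm of travel: 0.4 × 0.25 / (π × 1.425²) = 0.015675. Accumulating E over each segment gives final E = 1.4421.

G0 X0.00 Y0.00 Z0.25
G1 X17.50 Y0.00 E0.2743
G1 X17.50 Y28.50 E0.7211
G1 X0.00 Y28.50 E0.9954
G1 X0.00 Y0.00 E1.4421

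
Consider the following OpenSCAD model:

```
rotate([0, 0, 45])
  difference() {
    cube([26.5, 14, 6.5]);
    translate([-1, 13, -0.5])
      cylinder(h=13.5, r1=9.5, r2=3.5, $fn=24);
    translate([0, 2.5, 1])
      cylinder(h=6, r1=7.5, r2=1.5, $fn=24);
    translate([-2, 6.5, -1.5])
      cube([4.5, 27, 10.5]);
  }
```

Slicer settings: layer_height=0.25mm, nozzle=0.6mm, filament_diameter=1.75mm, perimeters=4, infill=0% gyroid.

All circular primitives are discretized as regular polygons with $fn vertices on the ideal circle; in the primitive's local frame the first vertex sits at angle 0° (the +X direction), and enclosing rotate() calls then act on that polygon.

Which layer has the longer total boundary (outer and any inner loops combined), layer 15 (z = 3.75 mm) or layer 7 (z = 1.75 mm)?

layer 15 (z = 3.75 mm)

Layer 15 (z = 3.75): the cube (footprint 26.5×14) is included at this height (perimeter 81.00 mm); the cone at (-1, 13) contributes a regular 24-gon of circumradius 7.611 (interpolated between r1=9.5 and r2=3.5 at t=0.315) (perimeter = 2·24·7.611·sin(180°/24) = 47.69 mm); the cone at (0, 2.5): at t=0.458 of its height the radius interpolates to r₁+(r₂−r₁)t = 4.750, giving a regular 24-gon of that circumradius (perimeter = 2·24·4.750·sin(180°/24) = 29.76 mm); the 4.5×27 cube at (-2, 6.5) contributes its full rectangle (perimeter 63.00 mm); After the difference (first − rest): starting from the 26.5×14 cube, the cone at (-1, 13) partially overlaps it — only the 43.98 mm² overlap (of its 179.92 mm²) is removed, clipping the outline; the cone at (0, 2.5) partially overlaps it — only the 25.79 mm² overlap (of its 70.08 mm²) is removed, clipping the outline; the 4.5×27 cube at (-2, 6.5) misses the remaining region (no effect) — boundary = 72.76 mm; (whole slice rotated 45° about Z — lengths, areas and connectivity unchanged). So its perimeter = 72.76 mm. Layer 7 (z = 1.75): the cube (footprint 26.5×14) is included at this height (perimeter 81.00 mm); the cone at (-1, 13): at t=0.167 of its height the radius interpolates to r₁+(r₂−r₁)t = 8.500, giving a regular 24-gon of that circumradius (perimeter = 2·24·8.500·sin(180°/24) = 53.25 mm); the cone at (0, 2.5) contributes a regular 24-gon of circumradius 6.750 (interpolated between r1=7.5 and r2=1.5 at t=0.125) (perimeter = 2·24·6.750·sin(180°/24) = 42.29 mm); the cube at (-2, 6.5) (footprint 4.5×27) is included at this height (perimeter 63.00 mm); Subtracting the remaining from the first: starting from the 26.5×14 cube, the cone at (-1, 13) partially overlaps it — only the 55.10 mm² overlap (of its 224.40 mm²) is removed, clipping the outline; the cone at (0, 2.5) partially overlaps it — only the 36.52 mm² overlap (of its 141.51 mm²) is removed, clipping the outline; the 4.5×27 cube at (-2, 6.5) misses the remaining region (no effect) — boundary = 68.60 mm; (whole slice rotated 45° about Z — lengths, areas and connectivity unchanged). So its perimeter = 68.60 mm. Layer 15 is larger (72.76 vs 68.60 mm).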